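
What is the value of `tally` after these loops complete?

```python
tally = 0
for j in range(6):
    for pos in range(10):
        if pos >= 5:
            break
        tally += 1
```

Inner breaks at 5, outer runs 6 times
`tally` takes the values: 0 → 1 → 2 → 3 → 4 → 5 → 6 → 7 → 8 → 9 → 10 → 11 → 12 → 13 → 14 → 15 → 16 → 17 → 18 → 19 → 20 → 21 → 22 → 23 → 24 → 25 → 26 → 27 → 28 → 29 → 30

Answer: 30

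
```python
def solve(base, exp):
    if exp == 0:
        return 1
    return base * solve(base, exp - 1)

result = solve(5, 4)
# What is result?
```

solve(5, 4) = 5 * 5 * 5 * 5 = 625

Answer: 625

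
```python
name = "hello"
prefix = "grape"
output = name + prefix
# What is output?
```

Trace:
`name = "hello"` → name = 'hello'
`prefix = "grape"` → prefix = 'grape'
`output = name + prefix` → output = 'hellogrape'
So output = 'hellogrape'

Answer: 'hellogrape'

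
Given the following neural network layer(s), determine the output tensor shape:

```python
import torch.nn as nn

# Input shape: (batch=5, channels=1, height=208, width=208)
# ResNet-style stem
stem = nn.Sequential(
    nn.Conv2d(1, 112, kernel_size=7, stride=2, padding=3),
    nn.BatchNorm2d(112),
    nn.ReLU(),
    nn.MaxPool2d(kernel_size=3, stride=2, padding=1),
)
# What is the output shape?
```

Input: (5, 1, 208, 208) -> after Conv2d 7x7 stride=2: (5, 112, 104, 104) -> Output: (5, 112, 52, 52)

Answer: (5, 112, 52, 52)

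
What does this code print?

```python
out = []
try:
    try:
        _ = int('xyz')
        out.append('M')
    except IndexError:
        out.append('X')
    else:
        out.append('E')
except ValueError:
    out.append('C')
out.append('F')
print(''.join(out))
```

Execution trace: 'C' (outer except ValueError) → 'F' (after the try/except). Output: CF

Answer: CF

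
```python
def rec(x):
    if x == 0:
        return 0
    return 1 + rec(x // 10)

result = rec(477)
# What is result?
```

Count of digits of 477: 3

Answer: 3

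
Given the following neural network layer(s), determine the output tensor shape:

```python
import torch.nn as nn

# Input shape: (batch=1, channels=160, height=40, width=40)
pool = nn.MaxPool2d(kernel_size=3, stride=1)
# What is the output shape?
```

Input: (1, 160, 40, 40) -> Output: (1, 160, 38, 38)

Answer: (1, 160, 38, 38)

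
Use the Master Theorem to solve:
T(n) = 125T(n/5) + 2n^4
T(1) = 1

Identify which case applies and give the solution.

a=125, b=5, f(n)=2n^4. log_5(125) = 3. Since c=4 > 3 and the regularity condition holds (125(n/5)^4 = (125/5^4)n^4 with 125/5^4 < 1), Case 3 applies: T(n) = Θ(f(n)) = O(n^4).

Answer: O(n^4) - Case 3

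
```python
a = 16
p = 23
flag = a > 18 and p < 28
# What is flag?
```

Trace:
`a = 16` → a = 16
`p = 23` → p = 23
`flag = a > 18 and p < 28` → flag = False
So flag = False

Answer: False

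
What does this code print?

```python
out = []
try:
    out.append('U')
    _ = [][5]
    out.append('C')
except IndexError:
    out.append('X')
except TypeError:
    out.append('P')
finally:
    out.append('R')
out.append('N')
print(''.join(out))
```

Execution trace: 'U' (try body) → 'X' (except IndexError) → 'R' (finally) → 'N' (after the try/except). Output: UXRN

Answer: UXRN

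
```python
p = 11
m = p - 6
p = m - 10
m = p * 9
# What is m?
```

Trace:
`p = 11` → p = 11
`m = p - 6` → m = 5
`p = m - 10` → p = -5
`m = p * 9` → m = -45
So m = -45

Answer: -45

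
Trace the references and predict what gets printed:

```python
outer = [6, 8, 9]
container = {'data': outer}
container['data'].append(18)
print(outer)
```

Key concept: dict holds reference to list.
Step by step:
`outer = [6, 8, 9]` → outer = [6, 8, 9]
`container = {'data': outer}` → container = {'data': [6, 8, 9]}
`container['data'].append(18)` → outer = [6, 8, 9, 18]; container = {'data': [6, 8, 9, 18]}
`print(outer)` → prints [6, 8, 9, 18]

Answer: [6, 8, 9, 18]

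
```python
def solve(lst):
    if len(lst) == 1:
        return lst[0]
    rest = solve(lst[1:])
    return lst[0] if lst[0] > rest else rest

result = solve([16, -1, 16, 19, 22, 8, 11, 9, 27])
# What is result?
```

Recursive max over [16, -1, 16, 19, 22, 8, 11, 9, 27] = 27

Answer: 27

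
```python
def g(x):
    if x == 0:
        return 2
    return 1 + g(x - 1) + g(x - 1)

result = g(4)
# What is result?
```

g(x) = 1 + 2·g(x-1), g(0)=2. Closed form: (2+1)·2^4 - 1 = 47.

Answer: 47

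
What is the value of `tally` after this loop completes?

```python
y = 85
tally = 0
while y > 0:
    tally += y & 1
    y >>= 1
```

Count set bits in 85 (binary: 0b1010101)
`tally` takes the values: 0 → 1 → 2 → 3 → 4

Answer: 4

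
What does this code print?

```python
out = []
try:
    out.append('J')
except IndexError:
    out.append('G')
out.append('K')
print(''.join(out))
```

Execution trace: 'J' (try body, no exception) → 'K' (after the try/except). Output: JK

Answer: JK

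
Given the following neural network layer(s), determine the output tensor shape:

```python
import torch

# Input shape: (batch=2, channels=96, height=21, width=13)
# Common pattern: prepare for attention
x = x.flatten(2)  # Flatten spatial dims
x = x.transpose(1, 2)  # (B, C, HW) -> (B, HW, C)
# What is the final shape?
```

Input: (2, 96, 21, 13) -> after flatten(2): (2, 96, 273) -> Output: (2, 273, 96)

Answer: (2, 273, 96)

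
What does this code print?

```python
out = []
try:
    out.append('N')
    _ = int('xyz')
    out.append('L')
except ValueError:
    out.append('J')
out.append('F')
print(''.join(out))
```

Execution trace: 'N' (try body) → 'J' (except ValueError) → 'F' (after the try/except). Output: NJF

Answer: NJF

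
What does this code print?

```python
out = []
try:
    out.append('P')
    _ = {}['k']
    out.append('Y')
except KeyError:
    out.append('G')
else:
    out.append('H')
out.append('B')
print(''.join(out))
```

Execution trace: 'P' (try body) → 'G' (except KeyError) → 'B' (after the try/except). Output: PGB

Answer: PGB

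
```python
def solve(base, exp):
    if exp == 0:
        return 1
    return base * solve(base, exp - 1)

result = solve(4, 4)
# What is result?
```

solve(4, 4) = 4 * 4 * 4 * 4 = 256

Answer: 256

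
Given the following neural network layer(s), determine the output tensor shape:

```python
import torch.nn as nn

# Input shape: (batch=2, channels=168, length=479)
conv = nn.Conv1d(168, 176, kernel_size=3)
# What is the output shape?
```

Input: (2, 168, 479) -> Output: (2, 176, 477)

Answer: (2, 176, 477)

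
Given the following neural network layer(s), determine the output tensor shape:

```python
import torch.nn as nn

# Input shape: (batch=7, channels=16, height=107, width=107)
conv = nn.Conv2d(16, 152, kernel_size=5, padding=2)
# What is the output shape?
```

Input: (7, 16, 107, 107) -> Output: (7, 152, 107, 107)

Answer: (7, 152, 107, 107)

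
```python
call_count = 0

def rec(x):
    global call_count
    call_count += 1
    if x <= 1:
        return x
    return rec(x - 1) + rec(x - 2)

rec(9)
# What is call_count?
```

Calls(x) = 1 + Calls(x-1) + Calls(x-2); Calls(0)=Calls(1)=1. For x=9 this gives 109.

Answer: 109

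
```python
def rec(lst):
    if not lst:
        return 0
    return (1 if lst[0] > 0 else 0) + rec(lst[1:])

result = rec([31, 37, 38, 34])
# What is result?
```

Count of positive elements in [31, 37, 38, 34] = 4

Answer: 4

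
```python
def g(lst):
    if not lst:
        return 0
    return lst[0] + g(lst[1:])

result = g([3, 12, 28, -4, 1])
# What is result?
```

3 + 12 + 28 + (-4) + 1 + 0 = 40

Answer: 40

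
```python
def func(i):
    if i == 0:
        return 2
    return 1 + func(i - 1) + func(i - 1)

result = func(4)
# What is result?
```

func(i) = 1 + 2·func(i-1), func(0)=2. Closed form: (2+1)·2^4 - 1 = 47.

Answer: 47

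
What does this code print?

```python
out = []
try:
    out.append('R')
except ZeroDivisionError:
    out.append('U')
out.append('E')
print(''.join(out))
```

Execution trace: 'R' (try body, no exception) → 'E' (after the try/except). Output: RE

Answer: RE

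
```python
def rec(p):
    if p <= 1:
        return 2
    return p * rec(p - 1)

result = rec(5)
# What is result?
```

rec(5) = 5 * 4 * 3 * 2 * 2 = 240

Answer: 240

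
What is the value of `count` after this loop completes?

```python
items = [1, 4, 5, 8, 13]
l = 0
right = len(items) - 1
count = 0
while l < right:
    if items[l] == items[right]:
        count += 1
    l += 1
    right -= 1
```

Count matching pairs from ends
`count` takes the values: 0

Answer: 0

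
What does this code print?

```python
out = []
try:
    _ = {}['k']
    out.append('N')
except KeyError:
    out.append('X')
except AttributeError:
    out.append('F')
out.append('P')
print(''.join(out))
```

Execution trace: 'X' (except KeyError) → 'P' (after the try/except). Output: XP

Answer: XP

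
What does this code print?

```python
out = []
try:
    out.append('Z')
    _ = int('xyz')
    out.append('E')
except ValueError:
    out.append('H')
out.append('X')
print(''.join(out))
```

Execution trace: 'Z' (try body) → 'H' (except ValueError) → 'X' (after the try/except). Output: ZHX

Answer: ZHX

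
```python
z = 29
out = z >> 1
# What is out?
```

Trace:
`z = 29` → z = 29
`out = z >> 1` → out = 14
So out = 14

Answer: 14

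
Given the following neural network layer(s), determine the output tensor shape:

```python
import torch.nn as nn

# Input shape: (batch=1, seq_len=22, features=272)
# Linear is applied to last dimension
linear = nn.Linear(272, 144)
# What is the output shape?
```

Input: (1, 22, 272) -> Output: (1, 22, 144)

Answer: (1, 22, 144)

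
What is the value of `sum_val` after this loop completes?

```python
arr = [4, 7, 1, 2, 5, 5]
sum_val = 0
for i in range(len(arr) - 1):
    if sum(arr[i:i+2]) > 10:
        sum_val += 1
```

Count windows with sum > 10
`sum_val` takes the values: 0 → 1

Answer: 1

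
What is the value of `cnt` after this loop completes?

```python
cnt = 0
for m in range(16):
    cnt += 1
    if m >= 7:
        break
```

Loop breaks when m reaches 7, cnt is 8
`cnt` takes the values: 0 → 1 → 2 → 3 → 4 → 5 → 6 → 7 → 8

Answer: 8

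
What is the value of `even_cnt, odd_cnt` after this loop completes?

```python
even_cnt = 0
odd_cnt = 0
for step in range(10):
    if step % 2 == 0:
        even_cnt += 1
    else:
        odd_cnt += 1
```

Count evens and odds in range(10)
`even_cnt, odd_cnt` takes the values: (0, 0) → (1, 0) → (1, 1) → (2, 1) → (2, 2) → (3, 2) → (3, 3) → (4, 3) → (4, 4) → (5, 4) → (5, 5)

Answer: 5, 5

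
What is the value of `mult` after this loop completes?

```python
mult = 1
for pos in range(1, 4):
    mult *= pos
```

3! = 6
`mult` takes the values: 1 → 2 → 6

Answer: 6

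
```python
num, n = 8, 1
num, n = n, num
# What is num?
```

Trace:
`num, n = 8, 1` → num = 8; n = 1
`num, n = n, num` → num = 1; n = 8
So num = 1

Answer: 1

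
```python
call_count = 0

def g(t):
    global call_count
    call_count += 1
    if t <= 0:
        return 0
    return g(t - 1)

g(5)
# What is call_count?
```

Linear recursion stepping by 1: 6 calls from t=5 down to ≤0.

Answer: 6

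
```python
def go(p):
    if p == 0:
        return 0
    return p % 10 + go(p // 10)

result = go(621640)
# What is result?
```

Sum of digits of 621640: 0 + 4 + 6 + 1 + 2 + 6 = 19

Answer: 19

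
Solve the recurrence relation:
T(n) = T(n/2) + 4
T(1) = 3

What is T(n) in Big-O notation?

Each step divides n by 2 and adds 4. After log_2(n) steps we reach T(1)=3. So T(n) = 4·log_2(n) + 3 = O(log n).

Answer: O(log n)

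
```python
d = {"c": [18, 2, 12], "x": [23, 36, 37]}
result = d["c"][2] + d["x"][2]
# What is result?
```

Trace:
`d = {"c": [18, 2, 12], "x": [23, 36, 37]}` → d = {'c': [18, 2, 12], 'x': [23, 36, 37]}
`result = d["c"][2] + d["x"][2]` → result = 49
So result = 49

Answer: 49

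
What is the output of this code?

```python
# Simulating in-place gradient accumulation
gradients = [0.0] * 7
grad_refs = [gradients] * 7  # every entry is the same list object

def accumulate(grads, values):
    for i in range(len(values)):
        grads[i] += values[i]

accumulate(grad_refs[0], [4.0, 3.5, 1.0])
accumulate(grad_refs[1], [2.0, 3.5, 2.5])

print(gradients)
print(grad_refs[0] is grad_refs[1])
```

Key concept: gradient accumulation aliasing.
Step by step:
`gradients = [0.0] * 7` → gradients = [0.0, 0.0, 0.0, 0.0, 0.0, 0.0, 0.0]
`grad_refs = [gradients] * 7` → grad_refs = [[0.0, 0.0, 0.0, 0.0, 0.0, 0.0, 0.0], [0.0, 0.0, 0.0, 0.0, 0.0, 0.0, 0.0], [0.0, 0.0, 0.0, 0.0, 0.0, 0.0, 0.0], [0.0, 0.0, 0.0, 0.0, 0.0, 0.0, 0.0], [0.0, 0.0, 0.0, 0.0, 0.0, 0.0, 0.0], [0.0, 0.0, 0.0, 0.0, 0.0, 0.0, 0.0], [0.0, 0.0, 0.0, 0.0, 0.0, 0.0, 0.0]]
`accumulate(grad_refs[0], [4.0, 3.5, 1.0])` → gradients = [4.0, 3.5, 1.0, 0.0, 0.0, 0.0, 0.0]; grad_refs = [[4.0, 3.5, 1.0, 0.0, 0.0, 0.0, 0.0], [4.0, 3.5, 1.0, 0.0, 0.0, 0.0, 0.0], [4.0, 3.5, 1.0, 0.0, 0.0, 0.0, 0.0], [4.0, 3.5, 1.0, 0.0, 0.0, 0.0, 0.0], [4.0, 3.5, 1.0, 0.0, 0.0, 0.0, 0.0], [4.0, 3.5, 1.0, 0.0, 0.0, 0.0, 0.0], [4.0, 3.5, 1.0, 0.0, 0.0, 0.0, 0.0]]
`accumulate(grad_refs[1], [2.0, 3.5, 2.5])` → gradients = [6.0, 7.0, 3.5, 0.0, 0.0, 0.0, 0.0]; grad_refs = [[6.0, 7.0, 3.5, 0.0, 0.0, 0.0, 0.0], [6.0, 7.0, 3.5, 0.0, 0.0, 0.0, 0.0], [6.0, 7.0, 3.5, 0.0, 0.0, 0.0, 0.0], [6.0, 7.0, 3.5, 0.0, 0.0, 0.0, 0.0], [6.0, 7.0, 3.5, 0.0, 0.0, 0.0, 0.0], [6.0, 7.0, 3.5, 0.0, 0.0, 0.0, 0.0], [6.0, 7.0, 3.5, 0.0, 0.0, 0.0, 0.0]]
`print(gradients)` → prints [6.0, 7.0, 3.5, 0.0, 0.0, 0.0, 0.0]
`print(grad_refs[0] is grad_refs[1])` → prints True

Answer:
[6.0, 7.0, 3.5, 0.0, 0.0, 0.0, 0.0]
True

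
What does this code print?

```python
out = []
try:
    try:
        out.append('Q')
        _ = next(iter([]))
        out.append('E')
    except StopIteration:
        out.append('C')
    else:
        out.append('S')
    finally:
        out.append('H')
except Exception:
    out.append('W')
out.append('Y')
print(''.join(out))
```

Execution trace: 'Q' (inner try body) → 'C' (inner except StopIteration) → 'H' (inner finally) → 'Y' (after the try/except). Output: QCHY

Answer: QCHY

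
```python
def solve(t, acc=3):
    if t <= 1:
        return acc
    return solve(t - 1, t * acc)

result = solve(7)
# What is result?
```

Accumulator trace (n, acc): (7, 3) -> (6, 21) -> (5, 126) -> (4, 630) -> (3, 2520) -> (2, 7560) -> (1, 15120) -> return 15120

Answer: 15120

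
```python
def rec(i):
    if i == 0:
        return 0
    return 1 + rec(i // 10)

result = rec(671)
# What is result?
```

Count of digits of 671: 3

Answer: 3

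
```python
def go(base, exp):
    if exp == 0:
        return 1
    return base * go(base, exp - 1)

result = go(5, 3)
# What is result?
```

go(5, 3) = 5 * 5 * 5 = 125

Answer: 125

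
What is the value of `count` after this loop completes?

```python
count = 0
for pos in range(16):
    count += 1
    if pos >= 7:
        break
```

Loop breaks when pos reaches 7, count is 8
`count` takes the values: 0 → 1 → 2 → 3 → 4 → 5 → 6 → 7 → 8

Answer: 8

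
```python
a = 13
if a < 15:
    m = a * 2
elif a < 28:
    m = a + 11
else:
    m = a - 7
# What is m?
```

Trace:
`a = 13` → a = 13
`if a < 15: ...` → a < 15 is True → m = 26
So m = 26

Answer: 26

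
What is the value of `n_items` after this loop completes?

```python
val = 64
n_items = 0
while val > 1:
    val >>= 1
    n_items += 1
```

Count right shifts until 1
`n_items` takes the values: 0 → 1 → 2 → 3 → 4 → 5 → 6

Answer: 6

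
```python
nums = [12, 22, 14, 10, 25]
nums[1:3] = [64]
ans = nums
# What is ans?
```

Trace:
`nums = [12, 22, 14, 10, 25]` → nums = [12, 22, 14, 10, 25]
`nums[1:3] = [64]` → nums = [12, 64, 10, 25]
`ans = nums` → ans = [12, 64, 10, 25]
So ans = [12, 64, 10, 25]

Answer: [12, 64, 10, 25]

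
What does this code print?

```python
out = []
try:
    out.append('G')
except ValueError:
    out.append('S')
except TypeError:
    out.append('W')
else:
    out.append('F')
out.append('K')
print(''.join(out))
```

Execution trace: 'G' (try body, no exception) → 'F' (else) → 'K' (after the try/except). Output: GFK

Answer: GFK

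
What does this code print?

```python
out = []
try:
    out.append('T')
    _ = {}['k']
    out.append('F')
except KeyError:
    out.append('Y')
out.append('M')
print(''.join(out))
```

Execution trace: 'T' (try body) → 'Y' (except KeyError) → 'M' (after the try/except). Output: TYM

Answer: TYM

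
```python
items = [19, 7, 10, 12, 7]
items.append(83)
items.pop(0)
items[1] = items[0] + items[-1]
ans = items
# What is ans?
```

Trace:
`items = [19, 7, 10, 12, 7]` → items = [19, 7, 10, 12, 7]
`items.append(83)` → items = [19, 7, 10, 12, 7, 83]
`items.pop(0)` → items = [7, 10, 12, 7, 83]
`items[1] = items[0] + items[-1]` → items = [7, 90, 12, 7, 83]
`ans = items` → ans = [7, 90, 12, 7, 83]
So ans = [7, 90, 12, 7, 83]

Answer: [7, 90, 12, 7, 83]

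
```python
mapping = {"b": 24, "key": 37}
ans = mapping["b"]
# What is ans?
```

Trace:
`mapping = {"b": 24, "key": 37}` → mapping = {'b': 24, 'key': 37}
`ans = mapping["b"]` → ans = 24
So ans = 24

Answer: 24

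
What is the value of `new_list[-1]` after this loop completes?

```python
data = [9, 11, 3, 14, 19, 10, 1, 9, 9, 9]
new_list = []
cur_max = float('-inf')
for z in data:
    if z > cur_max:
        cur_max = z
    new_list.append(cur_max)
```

Running max ends at 19
`new_list` takes the values: [] → [9] → [9, 11] → [9, 11, 11] → [9, 11, 11, 14] → [9, 11, 11, 14, 19] → [9, 11, 11, 14, 19, 19] → [9, 11, 11, 14, 19, 19, 19] → [9, 11, 11, 14, 19, 19, 19, 19] → [9, 11, 11, 14, 19, 19, 19, 19, 19] → [9, 11, 11, 14, 19, 19, 19, 19, 19, 19]
So `new_list[-1]` = 19

Answer: 19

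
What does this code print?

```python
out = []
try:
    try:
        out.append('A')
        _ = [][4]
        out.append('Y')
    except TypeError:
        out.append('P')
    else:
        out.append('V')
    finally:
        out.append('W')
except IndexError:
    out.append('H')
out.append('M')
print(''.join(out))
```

Execution trace: 'A' (try body) → 'W' (finally) → 'H' (outer except IndexError) → 'M' (after the try/except). Output: AWHM

Answer: AWHM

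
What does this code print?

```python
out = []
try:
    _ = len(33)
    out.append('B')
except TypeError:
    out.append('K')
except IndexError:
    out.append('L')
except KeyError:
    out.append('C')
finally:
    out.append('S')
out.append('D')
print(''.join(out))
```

Execution trace: 'K' (except TypeError) → 'S' (finally) → 'D' (after the try/except). Output: KSD

Answer: KSD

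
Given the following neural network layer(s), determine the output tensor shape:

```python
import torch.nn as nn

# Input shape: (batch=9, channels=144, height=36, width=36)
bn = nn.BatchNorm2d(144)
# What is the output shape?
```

Input: (9, 144, 36, 36) -> Output: (9, 144, 36, 36)

Answer: (9, 144, 36, 36)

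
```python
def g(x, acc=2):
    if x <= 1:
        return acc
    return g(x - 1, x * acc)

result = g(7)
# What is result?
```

Accumulator trace (n, acc): (7, 2) -> (6, 14) -> (5, 84) -> (4, 420) -> (3, 1680) -> (2, 5040) -> (1, 10080) -> return 10080

Answer: 10080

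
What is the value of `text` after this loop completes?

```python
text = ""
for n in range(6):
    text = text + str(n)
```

Concatenate digits 0 to 5
`text` takes the values: "" → "0" → "01" → "012" → "0123" → "01234" → "012345"

Answer: "012345"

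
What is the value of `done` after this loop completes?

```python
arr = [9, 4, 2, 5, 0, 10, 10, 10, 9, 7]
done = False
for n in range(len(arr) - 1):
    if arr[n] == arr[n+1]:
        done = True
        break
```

Check consecutive duplicates in [9, 4, 2, 5, 0, 10, 10, 10, 9, 7]
`done` takes the values: False → True

Answer: True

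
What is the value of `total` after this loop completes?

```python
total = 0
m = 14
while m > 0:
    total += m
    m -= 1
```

Sum 14 down to 1
`total` takes the values: 0 → 14 → 27 → 39 → 50 → 60 → 69 → 77 → 84 → 90 → 95 → 99 → 102 → 104 → 105

Answer: 105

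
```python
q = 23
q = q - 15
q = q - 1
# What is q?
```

Trace:
`q = 23` → q = 23
`q = q - 15` → q = 8
`q = q - 1` → q = 7
So q = 7

Answer: 7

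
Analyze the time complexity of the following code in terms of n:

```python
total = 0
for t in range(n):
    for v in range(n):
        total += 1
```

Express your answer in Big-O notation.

Each loop level contributes: n × n. Multiplying the contributions gives O(n^2).

Answer: O(n^2)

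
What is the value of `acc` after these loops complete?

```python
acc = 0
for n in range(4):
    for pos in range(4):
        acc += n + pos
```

Sum of all n+pos for n,pos in 4x4
`acc` takes the values: 0 → 1 → 3 → 6 → 7 → 9 → 12 → 16 → 18 → 21 → 25 → 30 → 33 → 37 → 42 → 48

Answer: 48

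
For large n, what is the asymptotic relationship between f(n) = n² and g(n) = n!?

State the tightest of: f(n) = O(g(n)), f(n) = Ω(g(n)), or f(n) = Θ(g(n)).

n² vs n!: f(n) = O(g(n)) but not Ω(g(n)) — n! grows strictly faster than n².

Answer: f(n) = O(g(n)) but not Ω(g(n)) — n! grows strictly faster than n².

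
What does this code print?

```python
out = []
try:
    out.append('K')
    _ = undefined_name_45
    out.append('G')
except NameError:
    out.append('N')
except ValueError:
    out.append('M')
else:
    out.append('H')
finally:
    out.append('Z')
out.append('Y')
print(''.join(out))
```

Execution trace: 'K' (try body) → 'N' (except NameError) → 'Z' (finally) → 'Y' (after the try/except). Output: KNZY

Answer: KNZY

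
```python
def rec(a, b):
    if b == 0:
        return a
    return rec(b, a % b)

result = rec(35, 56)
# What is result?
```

rec(35, 56) -> rec(56, 35) -> rec(35, 21) -> rec(21, 14) -> rec(14, 7) -> rec(7, 0) -> 7

Answer: 7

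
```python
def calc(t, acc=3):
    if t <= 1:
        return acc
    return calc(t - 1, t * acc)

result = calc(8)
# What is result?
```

Accumulator trace (n, acc): (8, 3) -> (7, 24) -> (6, 168) -> (5, 1008) -> (4, 5040) -> (3, 20160) -> (2, 60480) -> (1, 120960) -> return 120960

Answer: 120960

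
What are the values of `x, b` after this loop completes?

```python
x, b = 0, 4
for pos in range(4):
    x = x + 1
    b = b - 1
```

x goes 0→4, b goes 4→0
`x, b` takes the values: (0, 4) → (1, 4) → (1, 3) → (2, 3) → (2, 2) → (3, 2) → (3, 1) → (4, 1) → (4, 0)

Answer: 4, 0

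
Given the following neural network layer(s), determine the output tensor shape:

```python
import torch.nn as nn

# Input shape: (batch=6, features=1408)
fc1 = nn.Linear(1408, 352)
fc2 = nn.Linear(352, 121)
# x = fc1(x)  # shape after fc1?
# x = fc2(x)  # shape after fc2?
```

Input: (6, 1408) -> after fc1: (6, 352) -> Output: (6, 121)

Answer: (6, 121)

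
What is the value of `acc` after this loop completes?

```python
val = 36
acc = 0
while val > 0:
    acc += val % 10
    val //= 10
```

Sum digits of 36
`acc` takes the values: 0 → 6 → 9

Answer: 9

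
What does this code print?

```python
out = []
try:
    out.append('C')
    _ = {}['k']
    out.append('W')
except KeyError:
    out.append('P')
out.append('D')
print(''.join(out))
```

Execution trace: 'C' (try body) → 'P' (except KeyError) → 'D' (after the try/except). Output: CPD

Answer: CPD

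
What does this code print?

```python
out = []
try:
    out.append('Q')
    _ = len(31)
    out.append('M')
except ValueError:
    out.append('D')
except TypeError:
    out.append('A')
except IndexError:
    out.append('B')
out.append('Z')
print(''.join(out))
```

Execution trace: 'Q' (try body) → 'A' (except TypeError) → 'Z' (after the try/except). Output: QAZ

Answer: QAZ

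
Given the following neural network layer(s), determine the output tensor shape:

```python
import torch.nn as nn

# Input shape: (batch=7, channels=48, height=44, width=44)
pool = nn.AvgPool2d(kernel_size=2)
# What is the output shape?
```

Input: (7, 48, 44, 44) -> Output: (7, 48, 22, 22)

Answer: (7, 48, 22, 22)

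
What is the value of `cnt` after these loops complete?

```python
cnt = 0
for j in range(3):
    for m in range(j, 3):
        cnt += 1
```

Upper triangle: 3 + 2 + ... + 1
`cnt` takes the values: 0 → 1 → 2 → 3 → 4 → 5 → 6

Answer: 6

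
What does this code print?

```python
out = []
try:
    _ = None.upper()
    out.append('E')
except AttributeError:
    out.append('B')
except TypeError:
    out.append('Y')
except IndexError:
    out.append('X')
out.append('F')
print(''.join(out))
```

Execution trace: 'B' (except AttributeError) → 'F' (after the try/except). Output: BF

Answer: BF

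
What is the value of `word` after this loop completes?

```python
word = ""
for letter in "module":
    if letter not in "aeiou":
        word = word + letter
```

Remove vowels from 'module'
`word` takes the values: "" → "m" → "md" → "mdl"

Answer: "mdl"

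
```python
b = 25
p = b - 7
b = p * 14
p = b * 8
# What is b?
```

Trace:
`b = 25` → b = 25
`p = b - 7` → p = 18
`b = p * 14` → b = 252
`p = b * 8` → p = 2016
So b = 252

Answer: 252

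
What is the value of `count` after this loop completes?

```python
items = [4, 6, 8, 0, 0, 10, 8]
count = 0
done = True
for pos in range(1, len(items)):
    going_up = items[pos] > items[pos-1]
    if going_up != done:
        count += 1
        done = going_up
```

Count direction changes in [4, 6, 8, 0, 0, 10, 8]
`count` takes the values: 0 → 1 → 2 → 3

Answer: 3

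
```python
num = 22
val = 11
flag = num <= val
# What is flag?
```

Trace:
`num = 22` → num = 22
`val = 11` → val = 11
`flag = num <= val` → flag = False
So flag = False

Answer: False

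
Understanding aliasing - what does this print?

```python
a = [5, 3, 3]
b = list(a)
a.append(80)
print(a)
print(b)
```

Key concept: list() constructor creates copy.
Step by step:
`a = [5, 3, 3]` → a = [5, 3, 3]
`b = list(a)` → b = [5, 3, 3]
`a.append(80)` → a = [5, 3, 3, 80]
`print(a)` → prints [5, 3, 3, 80]
`print(b)` → prints [5, 3, 3]

Answer:
[5, 3, 3, 80]
[5, 3, 3]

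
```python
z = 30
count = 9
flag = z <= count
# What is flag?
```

Trace:
`z = 30` → z = 30
`count = 9` → count = 9
`flag = z <= count` → flag = False
So flag = False

Answer: False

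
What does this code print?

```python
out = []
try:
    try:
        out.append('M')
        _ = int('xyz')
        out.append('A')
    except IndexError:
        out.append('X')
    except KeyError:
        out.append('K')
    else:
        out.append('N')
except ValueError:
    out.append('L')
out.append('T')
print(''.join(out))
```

Execution trace: 'M' (try body) → 'L' (outer except ValueError) → 'T' (after the try/except). Output: MLT

Answer: MLT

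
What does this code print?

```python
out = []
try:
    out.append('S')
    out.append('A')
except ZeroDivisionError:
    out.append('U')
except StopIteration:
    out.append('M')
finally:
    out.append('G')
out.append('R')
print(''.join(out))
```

Execution trace: 'S' (try body) → 'A' (try body, no exception) → 'G' (finally) → 'R' (after the try/except). Output: SAGR

Answer: SAGR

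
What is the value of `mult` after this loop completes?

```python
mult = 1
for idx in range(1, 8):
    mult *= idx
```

7! = 5040
`mult` takes the values: 1 → 2 → 6 → 24 → 120 → 720 → 5040

Answer: 5040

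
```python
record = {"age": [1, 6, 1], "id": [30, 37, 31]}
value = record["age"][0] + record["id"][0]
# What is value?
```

Trace:
`record = {"age": [1, 6, 1], "id": [30, 37, 31]}` → record = {'age': [1, 6, 1], 'id': [30, 37, 31]}
`value = record["age"][0] + record["id"][0]` → value = 31
So value = 31

Answer: 31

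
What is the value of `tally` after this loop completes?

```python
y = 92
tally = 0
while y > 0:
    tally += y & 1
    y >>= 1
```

Count set bits in 92 (binary: 0b1011100)
`tally` takes the values: 0 → 1 → 2 → 3 → 4

Answer: 4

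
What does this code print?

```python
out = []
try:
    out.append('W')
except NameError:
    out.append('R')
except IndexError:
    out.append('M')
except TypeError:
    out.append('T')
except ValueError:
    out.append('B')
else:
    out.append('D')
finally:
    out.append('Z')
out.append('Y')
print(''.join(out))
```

Execution trace: 'W' (try body, no exception) → 'D' (else) → 'Z' (finally) → 'Y' (after the try/except). Output: WDZY

Answer: WDZY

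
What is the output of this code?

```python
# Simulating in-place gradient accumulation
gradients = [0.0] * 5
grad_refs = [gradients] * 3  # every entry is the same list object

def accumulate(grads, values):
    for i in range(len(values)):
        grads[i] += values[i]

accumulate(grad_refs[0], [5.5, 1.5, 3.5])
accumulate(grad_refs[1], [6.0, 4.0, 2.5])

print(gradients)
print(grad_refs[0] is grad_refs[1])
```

Key concept: gradient accumulation aliasing.
Step by step:
`gradients = [0.0] * 5` → gradients = [0.0, 0.0, 0.0, 0.0, 0.0]
`grad_refs = [gradients] * 3` → grad_refs = [[0.0, 0.0, 0.0, 0.0, 0.0], [0.0, 0.0, 0.0, 0.0, 0.0], [0.0, 0.0, 0.0, 0.0, 0.0]]
`accumulate(grad_refs[0], [5.5, 1.5, 3.5])` → gradients = [5.5, 1.5, 3.5, 0.0, 0.0]; grad_refs = [[5.5, 1.5, 3.5, 0.0, 0.0], [5.5, 1.5, 3.5, 0.0, 0.0], [5.5, 1.5, 3.5, 0.0, 0.0]]
`accumulate(grad_refs[1], [6.0, 4.0, 2.5])` → gradients = [11.5, 5.5, 6.0, 0.0, 0.0]; grad_refs = [[11.5, 5.5, 6.0, 0.0, 0.0], [11.5, 5.5, 6.0, 0.0, 0.0], [11.5, 5.5, 6.0, 0.0, 0.0]]
`print(gradients)` → prints [11.5, 5.5, 6.0, 0.0, 0.0]
`print(grad_refs[0] is grad_refs[1])` → prints True

Answer:
[11.5, 5.5, 6.0, 0.0, 0.0]
True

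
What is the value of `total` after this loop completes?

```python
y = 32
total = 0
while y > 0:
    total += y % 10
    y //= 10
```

Sum digits of 32
`total` takes the values: 0 → 2 → 5

Answer: 5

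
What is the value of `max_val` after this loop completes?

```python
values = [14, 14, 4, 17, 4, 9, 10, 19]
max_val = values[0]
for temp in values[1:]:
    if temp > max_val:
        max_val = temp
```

Maximum of [14, 14, 4, 17, 4, 9, 10, 19]
`max_val` takes the values: 14 → 17 → 19

Answer: 19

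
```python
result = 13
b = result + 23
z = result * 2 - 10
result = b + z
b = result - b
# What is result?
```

Trace:
`result = 13` → result = 13
`b = result + 23` → b = 36
`z = result * 2 - 10` → z = 16
`result = b + z` → result = 52
`b = result - b` → b = 16
So result = 52

Answer: 52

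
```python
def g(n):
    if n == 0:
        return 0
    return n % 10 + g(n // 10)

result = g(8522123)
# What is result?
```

Sum of digits of 8522123: 3 + 2 + 1 + 2 + 2 + 5 + 8 = 23

Answer: 23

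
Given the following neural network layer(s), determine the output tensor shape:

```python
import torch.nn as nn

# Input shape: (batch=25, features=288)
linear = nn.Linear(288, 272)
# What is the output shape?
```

Input: (25, 288) -> Output: (25, 272)

Answer: (25, 272)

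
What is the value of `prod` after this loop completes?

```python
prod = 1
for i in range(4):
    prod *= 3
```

3^4 = 81
`prod` takes the values: 1 → 3 → 9 → 27 → 81

Answer: 81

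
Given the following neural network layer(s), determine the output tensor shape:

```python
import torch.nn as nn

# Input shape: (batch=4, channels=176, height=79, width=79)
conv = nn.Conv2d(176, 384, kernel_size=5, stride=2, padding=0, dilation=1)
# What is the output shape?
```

Input: (4, 176, 79, 79) -> Output: (4, 384, 38, 38)

Answer: (4, 384, 38, 38)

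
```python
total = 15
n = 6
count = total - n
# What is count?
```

Trace:
`total = 15` → total = 15
`n = 6` → n = 6
`count = total - n` → count = 9
So count = 9

Answer: 9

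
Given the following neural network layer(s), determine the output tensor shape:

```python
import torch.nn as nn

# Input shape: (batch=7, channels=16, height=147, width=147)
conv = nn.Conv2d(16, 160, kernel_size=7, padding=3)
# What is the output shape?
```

Input: (7, 16, 147, 147) -> Output: (7, 160, 147, 147)

Answer: (7, 160, 147, 147)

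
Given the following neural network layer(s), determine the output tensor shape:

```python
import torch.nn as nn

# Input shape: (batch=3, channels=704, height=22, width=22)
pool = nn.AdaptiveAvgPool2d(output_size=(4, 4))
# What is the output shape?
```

Input: (3, 704, 22, 22) -> Output: (3, 704, 4, 4)

Answer: (3, 704, 4, 4)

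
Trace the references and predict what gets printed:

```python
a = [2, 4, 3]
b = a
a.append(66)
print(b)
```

Key concept: basic list aliasing.
Step by step:
`a = [2, 4, 3]` → a = [2, 4, 3]
`b = a` → b = [2, 4, 3] (same object as a)
`a.append(66)` → a = [2, 4, 3, 66] (same object as b); b = [2, 4, 3, 66] (same object as a)
`print(b)` → prints [2, 4, 3, 66]

Answer: [2, 4, 3, 66]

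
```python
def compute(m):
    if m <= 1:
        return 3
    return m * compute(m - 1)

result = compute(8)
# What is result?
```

compute(8) = 8 * 7 * 6 * 5 * 4 * 3 * 2 * 3 = 120960

Answer: 120960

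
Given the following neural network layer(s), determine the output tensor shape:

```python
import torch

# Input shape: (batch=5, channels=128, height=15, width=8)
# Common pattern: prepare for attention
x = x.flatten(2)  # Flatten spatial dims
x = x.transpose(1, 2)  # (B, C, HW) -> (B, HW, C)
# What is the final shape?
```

Input: (5, 128, 15, 8) -> after flatten(2): (5, 128, 120) -> Output: (5, 120, 128)

Answer: (5, 120, 128)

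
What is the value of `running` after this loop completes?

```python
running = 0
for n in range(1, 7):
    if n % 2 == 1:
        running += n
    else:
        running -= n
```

Add odd, subtract even
`running` takes the values: 0 → 1 → -1 → 2 → -2 → 3 → -3

Answer: -3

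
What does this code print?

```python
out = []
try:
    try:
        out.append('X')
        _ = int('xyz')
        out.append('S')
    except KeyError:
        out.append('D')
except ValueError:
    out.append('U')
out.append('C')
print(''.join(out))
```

Execution trace: 'X' (try body) → 'U' (outer except ValueError) → 'C' (after the try/except). Output: XUC

Answer: XUC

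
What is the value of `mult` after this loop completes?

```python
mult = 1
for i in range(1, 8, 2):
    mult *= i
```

Product of 1, 3, 5, ... up to 7
`mult` takes the values: 1 → 3 → 15 → 105

Answer: 105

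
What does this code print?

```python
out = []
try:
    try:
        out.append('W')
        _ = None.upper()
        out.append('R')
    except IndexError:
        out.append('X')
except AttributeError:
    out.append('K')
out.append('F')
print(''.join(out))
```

Execution trace: 'W' (try body) → 'K' (outer except AttributeError) → 'F' (after the try/except). Output: WKF

Answer: WKF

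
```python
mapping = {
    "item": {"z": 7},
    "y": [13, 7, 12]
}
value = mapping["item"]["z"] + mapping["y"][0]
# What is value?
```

Trace:
`mapping = { ...` → mapping = {'item': {'z': 7}, 'y': [13, 7, 12]}
`value = mapping["item"]["z"] + mapping["y"][0]` → value = 20
So value = 20

Answer: 20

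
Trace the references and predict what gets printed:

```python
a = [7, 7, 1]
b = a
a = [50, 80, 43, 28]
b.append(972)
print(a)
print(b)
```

Key concept: rebinding vs mutation: a is rebound to a new list, b still points at the original.
Step by step:
`a = [7, 7, 1]` → a = [7, 7, 1]
`b = a` → b = [7, 7, 1] (same object as a)
`a = [50, 80, 43, 28]` → a = [50, 80, 43, 28]
`b.append(972)` → b = [7, 7, 1, 972]
`print(a)` → prints [50, 80, 43, 28]
`print(b)` → prints [7, 7, 1, 972]

Answer:
[50, 80, 43, 28]
[7, 7, 1, 972]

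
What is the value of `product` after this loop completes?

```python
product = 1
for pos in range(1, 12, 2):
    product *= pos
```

Product of 1, 3, 5, ... up to 11
`product` takes the values: 1 → 3 → 15 → 105 → 945 → 10395

Answer: 10395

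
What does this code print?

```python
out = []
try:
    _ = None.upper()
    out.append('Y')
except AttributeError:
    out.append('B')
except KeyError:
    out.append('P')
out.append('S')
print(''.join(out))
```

Execution trace: 'B' (except AttributeError) → 'S' (after the try/except). Output: BS

Answer: BS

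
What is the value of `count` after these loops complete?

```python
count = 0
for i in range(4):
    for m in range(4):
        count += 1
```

4 * 4 = 16
`count` takes the values: 0 → 1 → 2 → 3 → 4 → 5 → 6 → 7 → 8 → 9 → 10 → 11 → 12 → 13 → 14 → 15 → 16

Answer: 16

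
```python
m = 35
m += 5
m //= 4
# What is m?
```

Trace:
`m = 35` → m = 35
`m += 5` → m = 40
`m //= 4` → m = 10
So m = 10

Answer: 10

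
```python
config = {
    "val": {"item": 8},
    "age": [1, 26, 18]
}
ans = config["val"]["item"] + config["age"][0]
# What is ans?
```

Trace:
`config = { ...` → config = {'val': {'item': 8}, 'age': [1, 26, 18]}
`ans = config["val"]["item"] + config["age"][0]` → ans = 9
So ans = 9

Answer: 9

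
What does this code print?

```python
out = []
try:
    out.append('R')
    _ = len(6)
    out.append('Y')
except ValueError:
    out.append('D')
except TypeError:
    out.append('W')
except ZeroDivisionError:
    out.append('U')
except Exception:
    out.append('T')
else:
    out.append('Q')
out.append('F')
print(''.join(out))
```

Execution trace: 'R' (try body) → 'W' (except TypeError) → 'F' (after the try/except). Output: RWF

Answer: RWF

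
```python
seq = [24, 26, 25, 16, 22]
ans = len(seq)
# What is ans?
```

Trace:
`seq = [24, 26, 25, 16, 22]` → seq = [24, 26, 25, 16, 22]
`ans = len(seq)` → ans = 5
So ans = 5

Answer: 5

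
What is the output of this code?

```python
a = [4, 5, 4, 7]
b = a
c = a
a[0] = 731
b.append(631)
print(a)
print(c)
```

Key concept: multiple aliases.
Step by step:
`a = [4, 5, 4, 7]` → a = [4, 5, 4, 7]
`b = a` → b = [4, 5, 4, 7] (same object as a)
`c = a` → c = [4, 5, 4, 7] (same object as a, b)
`a[0] = 731` → a = [731, 5, 4, 7] (same object as b, c); b = [731, 5, 4, 7] (same object as a, c); c = [731, 5, 4, 7] (same object as a, b)
`b.append(631)` → a = [731, 5, 4, 7, 631] (same object as b, c); b = [731, 5, 4, 7, 631] (same object as a, c); c = [731, 5, 4, 7, 631] (same object as a, b)
`print(a)` → prints [731, 5, 4, 7, 631]
`print(c)` → prints [731, 5, 4, 7, 631]

Answer:
[731, 5, 4, 7, 631]
[731, 5, 4, 7, 631]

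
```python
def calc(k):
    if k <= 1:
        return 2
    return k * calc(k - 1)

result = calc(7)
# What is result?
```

calc(7) = 7 * 6 * 5 * 4 * 3 * 2 * 2 = 10080

Answer: 10080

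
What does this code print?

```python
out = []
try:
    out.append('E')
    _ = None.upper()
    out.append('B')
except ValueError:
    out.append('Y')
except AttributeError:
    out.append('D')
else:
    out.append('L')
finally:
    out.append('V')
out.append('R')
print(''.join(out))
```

Execution trace: 'E' (try body) → 'D' (except AttributeError) → 'V' (finally) → 'R' (after the try/except). Output: EDVR

Answer: EDVR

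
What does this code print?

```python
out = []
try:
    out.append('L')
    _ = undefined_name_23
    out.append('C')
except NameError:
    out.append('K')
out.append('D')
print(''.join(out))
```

Execution trace: 'L' (try body) → 'K' (except NameError) → 'D' (after the try/except). Output: LKD

Answer: LKD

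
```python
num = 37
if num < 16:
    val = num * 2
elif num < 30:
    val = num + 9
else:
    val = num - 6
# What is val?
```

Trace:
`num = 37` → num = 37
`if num < 16: ...` → num < 16 is False, num < 30 is False, take else branch → val = 31
So val = 31

Answer: 31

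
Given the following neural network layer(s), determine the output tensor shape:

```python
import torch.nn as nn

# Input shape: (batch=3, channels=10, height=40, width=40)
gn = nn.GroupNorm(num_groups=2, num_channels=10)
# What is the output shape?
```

Input: (3, 10, 40, 40) -> Output: (3, 10, 40, 40)

Answer: (3, 10, 40, 40)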